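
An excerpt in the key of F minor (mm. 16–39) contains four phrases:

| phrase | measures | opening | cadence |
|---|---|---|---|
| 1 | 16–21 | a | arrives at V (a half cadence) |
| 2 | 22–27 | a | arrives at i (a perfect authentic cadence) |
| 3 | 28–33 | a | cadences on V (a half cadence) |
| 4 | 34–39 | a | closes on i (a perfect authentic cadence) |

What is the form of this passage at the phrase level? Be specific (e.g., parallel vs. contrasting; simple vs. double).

repeated period

The cadence pattern HC–PAC–HC–PAC is weak–strong twice, and phrases 3–4 restate phrases 1–2: a period heard twice, not a double period (which would end weakly at phrase 2).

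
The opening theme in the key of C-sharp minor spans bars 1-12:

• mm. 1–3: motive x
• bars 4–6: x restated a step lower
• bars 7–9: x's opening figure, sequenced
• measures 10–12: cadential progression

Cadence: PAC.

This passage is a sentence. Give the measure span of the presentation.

The presentation of a sentence is the basic idea (mm. 1–3) plus its repetition (bars 4–6); the presentation is therefore measures 1–6.

measures 1–6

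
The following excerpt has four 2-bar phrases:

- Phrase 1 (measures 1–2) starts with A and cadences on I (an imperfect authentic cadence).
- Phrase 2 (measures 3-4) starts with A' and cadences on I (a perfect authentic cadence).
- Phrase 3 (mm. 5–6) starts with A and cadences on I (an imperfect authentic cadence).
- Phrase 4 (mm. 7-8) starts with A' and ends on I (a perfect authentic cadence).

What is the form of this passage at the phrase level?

The cadence pattern IAC–PAC–IAC–PAC is weak–strong twice, and phrases 3–4 restate phrases 1–2: a period heard twice, not a double period (which would end weakly at phrase 2).

repeated period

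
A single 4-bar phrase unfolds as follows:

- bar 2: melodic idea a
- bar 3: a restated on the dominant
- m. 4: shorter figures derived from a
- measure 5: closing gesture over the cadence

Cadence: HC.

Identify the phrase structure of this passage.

Basic idea (measure 2) + its repetition (m. 3) form the presentation; fragmentation and cadence (mm. 4–5) form the continuation — the 4-bar whole is a sentence.

sentence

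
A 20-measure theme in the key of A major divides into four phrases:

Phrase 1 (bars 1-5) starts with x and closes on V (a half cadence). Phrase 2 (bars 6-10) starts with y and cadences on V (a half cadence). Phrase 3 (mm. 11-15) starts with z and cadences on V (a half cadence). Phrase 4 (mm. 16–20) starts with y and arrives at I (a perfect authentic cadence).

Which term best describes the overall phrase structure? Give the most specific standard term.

Four phrases in two halves: the first half (mm. 1–10) ends with a half cadence, the second (bars 11–20) with a perfect authentic cadence — a large antecedent–consequent pair, i.e. a double period.
Phrase 3 begins with different material from phrase 1, making it contrasting.

contrasting double period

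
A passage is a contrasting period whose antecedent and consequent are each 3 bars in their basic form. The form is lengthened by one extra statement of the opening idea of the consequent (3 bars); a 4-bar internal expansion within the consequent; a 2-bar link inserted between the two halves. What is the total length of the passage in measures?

Basic contrasting period: 3 + 3 = 6 bars.
6 (basic form) + 3 (extra statement) + 4 (internal expansion) + 2 (link) = 15.

15 measures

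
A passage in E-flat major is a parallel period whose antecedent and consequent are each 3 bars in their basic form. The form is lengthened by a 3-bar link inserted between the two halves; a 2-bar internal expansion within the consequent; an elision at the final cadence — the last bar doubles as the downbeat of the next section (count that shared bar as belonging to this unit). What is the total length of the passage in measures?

Basic parallel period: 3 + 3 = 6 bars.
6 (basic form) + 3 (link) + 2 (internal expansion) = 11.
The elision shares a bar with the next section but does not change this unit's count.

11 measures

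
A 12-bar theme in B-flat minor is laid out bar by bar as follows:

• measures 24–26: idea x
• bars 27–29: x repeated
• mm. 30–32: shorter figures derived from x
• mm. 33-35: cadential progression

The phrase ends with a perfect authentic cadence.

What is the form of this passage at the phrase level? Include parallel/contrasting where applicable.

Basic idea (bars 24–26) + its repetition (measures 27–29) form the presentation; fragmentation and cadence (measures 30-35) form the continuation — the 12-bar whole is a sentence.

sentence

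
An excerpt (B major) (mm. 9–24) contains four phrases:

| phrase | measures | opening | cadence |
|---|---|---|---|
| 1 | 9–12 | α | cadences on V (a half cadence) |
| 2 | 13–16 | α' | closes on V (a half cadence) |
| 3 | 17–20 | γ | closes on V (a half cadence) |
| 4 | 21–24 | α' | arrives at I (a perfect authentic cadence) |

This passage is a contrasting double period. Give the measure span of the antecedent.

In a double period the four phrases pair into a large antecedent (phrases 1–2, ending half cadence) and a large consequent (phrases 3–4, ending perfect authentic cadence). The antecedent spans mm. 9-16.

measures 9–16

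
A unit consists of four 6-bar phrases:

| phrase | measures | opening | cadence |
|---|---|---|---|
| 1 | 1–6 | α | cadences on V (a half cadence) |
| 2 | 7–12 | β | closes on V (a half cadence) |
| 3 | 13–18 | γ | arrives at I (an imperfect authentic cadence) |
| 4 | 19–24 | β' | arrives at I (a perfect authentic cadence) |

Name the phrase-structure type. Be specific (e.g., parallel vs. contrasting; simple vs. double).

contrasting double period

Four phrases in two halves: the first half (bars 1–12) ends with a half cadence, the second (bars 13-24) with a perfect authentic cadence — a large antecedent–consequent pair, i.e. a double period.
Phrase 3 begins with different material from phrase 1, making it contrasting.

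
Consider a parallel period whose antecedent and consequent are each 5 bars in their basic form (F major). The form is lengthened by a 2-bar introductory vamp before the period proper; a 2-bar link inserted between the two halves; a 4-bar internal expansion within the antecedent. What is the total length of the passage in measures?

18 measures

Basic parallel period: 5 + 5 = 10 bars.
10 (basic form) + 2 (introduction) + 2 (link) + 4 (internal expansion) = 18.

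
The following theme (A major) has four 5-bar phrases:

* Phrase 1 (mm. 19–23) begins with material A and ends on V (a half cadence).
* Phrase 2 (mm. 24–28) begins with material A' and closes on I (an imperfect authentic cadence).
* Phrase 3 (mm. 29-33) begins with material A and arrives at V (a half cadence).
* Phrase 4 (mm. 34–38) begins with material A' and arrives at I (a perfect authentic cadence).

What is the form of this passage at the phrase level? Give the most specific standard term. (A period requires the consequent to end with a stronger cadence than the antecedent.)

Four phrases in two halves: the first half (mm. 19–28) ends with an imperfect authentic cadence, the second (bars 29-38) with a perfect authentic cadence — a large antecedent–consequent pair, i.e. a double period.
Phrase 3 begins with the same material as phrase 1, making it parallel.

parallel double period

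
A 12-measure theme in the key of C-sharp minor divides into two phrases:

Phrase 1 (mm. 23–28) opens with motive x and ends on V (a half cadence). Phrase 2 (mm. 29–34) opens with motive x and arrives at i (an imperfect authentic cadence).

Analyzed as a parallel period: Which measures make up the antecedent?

measures 23–28

The antecedent is the phrase ending with the weaker cadence (half cadence, phrase 1) and the consequent the one ending more conclusively (imperfect authentic cadence, phrase 2); the antecedent is mm. 23-28.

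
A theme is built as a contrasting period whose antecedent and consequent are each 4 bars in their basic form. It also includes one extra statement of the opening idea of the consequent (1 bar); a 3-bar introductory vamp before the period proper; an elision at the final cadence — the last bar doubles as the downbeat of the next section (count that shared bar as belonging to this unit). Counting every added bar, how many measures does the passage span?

Basic contrasting period: 4 + 4 = 8 bars.
8 (basic form) + 1 (extra statement) + 3 (introduction) = 12.
The elision shares a bar with the next section but does not change this unit's count.

12 measures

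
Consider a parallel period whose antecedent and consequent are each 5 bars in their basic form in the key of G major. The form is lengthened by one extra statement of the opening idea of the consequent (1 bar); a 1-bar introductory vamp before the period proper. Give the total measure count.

12 measures

Basic parallel period: 5 + 5 = 10 bars.
10 (basic form) + 1 (extra statement) + 1 (introduction) = 12.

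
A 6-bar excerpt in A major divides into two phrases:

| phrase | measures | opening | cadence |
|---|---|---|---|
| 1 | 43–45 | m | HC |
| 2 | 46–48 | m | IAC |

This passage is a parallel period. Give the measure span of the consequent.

measures 46–48

The antecedent is the phrase ending with the weaker cadence (half cadence, phrase 1) and the consequent the one ending more conclusively (imperfect authentic cadence, phrase 2); the consequent is mm. 46–48.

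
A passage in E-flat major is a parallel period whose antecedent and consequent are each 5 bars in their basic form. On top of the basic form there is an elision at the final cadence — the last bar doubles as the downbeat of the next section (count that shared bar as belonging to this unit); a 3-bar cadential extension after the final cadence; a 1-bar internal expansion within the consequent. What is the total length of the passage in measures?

Basic parallel period: 5 + 5 = 10 bars.
10 (basic form) + 3 (cadential extension) + 1 (internal expansion) = 14.
The elision shares a bar with the next section but does not change this unit's count.

14 measures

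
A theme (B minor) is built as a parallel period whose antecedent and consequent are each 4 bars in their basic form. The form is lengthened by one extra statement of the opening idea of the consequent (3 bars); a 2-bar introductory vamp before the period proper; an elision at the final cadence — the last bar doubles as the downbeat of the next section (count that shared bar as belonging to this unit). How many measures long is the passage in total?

13 measures

Basic parallel period: 4 + 4 = 8 bars.
8 (basic form) + 3 (extra statement) + 2 (introduction) = 13.
The elision shares a bar with the next section but does not change this unit's count.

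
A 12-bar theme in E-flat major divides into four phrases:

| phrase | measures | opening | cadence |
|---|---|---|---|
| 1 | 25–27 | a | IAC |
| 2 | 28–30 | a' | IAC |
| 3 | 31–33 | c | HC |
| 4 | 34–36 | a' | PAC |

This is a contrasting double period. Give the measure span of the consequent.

In a double period the first pair of phrases (ending imperfect authentic cadence) is the large antecedent and the second pair (ending perfect authentic cadence) is the large consequent; the consequent is measures 31–36.

measures 31–36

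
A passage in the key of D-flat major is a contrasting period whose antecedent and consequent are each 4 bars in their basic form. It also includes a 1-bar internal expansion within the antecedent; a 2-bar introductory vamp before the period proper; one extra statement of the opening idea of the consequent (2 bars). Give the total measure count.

Basic contrasting period: 4 + 4 = 8 bars.
8 (basic form) + 1 (internal expansion) + 2 (introduction) + 2 (extra statement) = 13.

13 measures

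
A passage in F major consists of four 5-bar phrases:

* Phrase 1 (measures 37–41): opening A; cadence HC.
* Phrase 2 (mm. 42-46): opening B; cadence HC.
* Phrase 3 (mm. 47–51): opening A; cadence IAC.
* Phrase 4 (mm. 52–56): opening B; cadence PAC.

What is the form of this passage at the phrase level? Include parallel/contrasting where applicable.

Four phrases in two halves: the first half (mm. 37-46) ends with a half cadence, the second (measures 47-56) with a perfect authentic cadence — a large antecedent–consequent pair, i.e. a double period.
Phrase 3 begins with the same material as phrase 1, making it parallel.

parallel double period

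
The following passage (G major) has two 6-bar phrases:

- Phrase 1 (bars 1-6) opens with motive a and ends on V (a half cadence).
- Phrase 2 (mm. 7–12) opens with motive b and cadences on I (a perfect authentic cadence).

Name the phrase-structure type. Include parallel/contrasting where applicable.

Phrase 1 ends with a half cadence (weaker) and phrase 2 with a perfect authentic cadence (stronger): antecedent + consequent = a period.
The two phrases open with different material (a / b), so the period is contrasting.

contrasting period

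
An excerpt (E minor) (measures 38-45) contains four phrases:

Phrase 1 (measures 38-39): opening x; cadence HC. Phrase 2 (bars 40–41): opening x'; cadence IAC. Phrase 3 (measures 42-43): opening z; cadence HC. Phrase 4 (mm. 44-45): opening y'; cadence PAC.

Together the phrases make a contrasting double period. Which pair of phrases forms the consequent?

In a double period the first pair of phrases (ending imperfect authentic cadence) is the large antecedent and the second pair (ending perfect authentic cadence) is the large consequent; the consequent is phrases 3 and 4.

phrases 3 and 4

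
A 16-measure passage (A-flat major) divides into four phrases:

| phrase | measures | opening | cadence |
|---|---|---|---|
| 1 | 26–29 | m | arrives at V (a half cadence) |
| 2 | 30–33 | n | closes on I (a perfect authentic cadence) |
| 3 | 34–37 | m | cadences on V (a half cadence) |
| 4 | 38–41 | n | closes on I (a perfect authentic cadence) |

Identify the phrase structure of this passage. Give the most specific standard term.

The cadence pattern HC–PAC–HC–PAC is weak–strong twice, and phrases 3–4 restate phrases 1–2: a period heard twice, not a double period (which would end weakly at phrase 2).

repeated period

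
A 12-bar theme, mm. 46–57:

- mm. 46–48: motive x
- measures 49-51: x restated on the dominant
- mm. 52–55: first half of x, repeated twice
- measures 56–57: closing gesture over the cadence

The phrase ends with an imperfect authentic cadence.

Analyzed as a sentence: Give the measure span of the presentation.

The presentation of a sentence is the basic idea (measures 46–48) plus its repetition (mm. 49–51); the presentation is therefore measures 46-51.

measures 46–51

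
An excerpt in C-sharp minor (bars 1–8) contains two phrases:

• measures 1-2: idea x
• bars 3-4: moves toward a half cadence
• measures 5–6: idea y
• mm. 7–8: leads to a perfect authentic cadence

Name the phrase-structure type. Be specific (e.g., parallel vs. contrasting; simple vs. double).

contrasting period

Phrase 1 ends with a half cadence (weaker) and phrase 2 with a perfect authentic cadence (stronger): antecedent + consequent = a period.
The two phrases open with different material (x / y), so the period is contrasting.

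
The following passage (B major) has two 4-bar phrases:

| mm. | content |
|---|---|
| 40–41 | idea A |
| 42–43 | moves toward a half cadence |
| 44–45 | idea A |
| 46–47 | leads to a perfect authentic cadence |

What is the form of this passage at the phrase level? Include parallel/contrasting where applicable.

parallel period

Phrase 1 ends with a half cadence (weaker) and phrase 2 with a perfect authentic cadence (stronger): antecedent + consequent = a period.
The two phrases open with the same material (A / A), so the period is parallel.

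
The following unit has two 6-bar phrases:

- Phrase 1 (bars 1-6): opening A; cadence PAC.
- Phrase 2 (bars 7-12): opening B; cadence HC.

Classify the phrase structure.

The second phrase closes with a half cadence, which is not stronger than the first phrase's perfect authentic cadence; without a weak→strong cadential pair there is no antecedent–consequent relationship, so this is a phrase group rather than a period.

phrase group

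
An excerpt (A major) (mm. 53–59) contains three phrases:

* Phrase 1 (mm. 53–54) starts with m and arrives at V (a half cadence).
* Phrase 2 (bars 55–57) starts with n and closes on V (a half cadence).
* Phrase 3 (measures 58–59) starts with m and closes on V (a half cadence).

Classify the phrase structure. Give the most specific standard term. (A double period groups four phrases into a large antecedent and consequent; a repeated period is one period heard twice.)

phrase group

The final phrase closes with a half cadence, which is not stronger than the preceding half cadence; the 3 phrases lack an overall antecedent–consequent design and so form a phrase group.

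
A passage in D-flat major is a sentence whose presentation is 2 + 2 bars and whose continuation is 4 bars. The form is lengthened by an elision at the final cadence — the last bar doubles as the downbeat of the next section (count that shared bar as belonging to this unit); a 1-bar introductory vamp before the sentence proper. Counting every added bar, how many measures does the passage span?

9 measures

Basic sentence: 2 + 2 + 4 = 8 bars.
8 (basic form) + 1 (introduction) = 9.
The elision shares a bar with the next section but does not change this unit's count.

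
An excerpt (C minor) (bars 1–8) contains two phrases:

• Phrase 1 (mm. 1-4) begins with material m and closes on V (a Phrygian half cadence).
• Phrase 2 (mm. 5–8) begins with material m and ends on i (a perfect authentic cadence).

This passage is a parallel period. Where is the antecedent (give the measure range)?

measures 1–4

The antecedent is the phrase ending with the weaker cadence (Phrygian half cadence, phrase 1) and the consequent the one ending more conclusively (perfect authentic cadence, phrase 2); the antecedent is measures 1–4.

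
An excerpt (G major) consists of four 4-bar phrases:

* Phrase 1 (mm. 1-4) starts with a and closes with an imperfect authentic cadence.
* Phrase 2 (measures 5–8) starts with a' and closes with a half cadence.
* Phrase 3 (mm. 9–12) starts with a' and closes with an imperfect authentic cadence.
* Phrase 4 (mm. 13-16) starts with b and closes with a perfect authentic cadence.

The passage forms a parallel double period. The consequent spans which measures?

In a double period the four phrases pair into a large antecedent (phrases 1–2, ending half cadence) and a large consequent (phrases 3–4, ending perfect authentic cadence). The consequent spans mm. 9-16.

measures 9–16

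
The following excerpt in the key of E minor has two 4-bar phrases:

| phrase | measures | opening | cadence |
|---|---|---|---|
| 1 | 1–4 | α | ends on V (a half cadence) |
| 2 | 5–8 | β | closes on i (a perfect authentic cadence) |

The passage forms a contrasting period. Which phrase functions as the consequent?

phrase 2

The phrase ending with the weaker cadence (half cadence) is the antecedent; the one ending more conclusively (perfect authentic cadence) is the consequent. The consequent is phrase 2.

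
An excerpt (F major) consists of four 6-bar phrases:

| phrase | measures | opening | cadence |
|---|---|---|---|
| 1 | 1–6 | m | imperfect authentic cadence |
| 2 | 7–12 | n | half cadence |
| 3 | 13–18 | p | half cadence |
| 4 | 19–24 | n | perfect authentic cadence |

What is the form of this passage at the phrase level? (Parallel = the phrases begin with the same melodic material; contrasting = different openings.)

Four phrases in two halves: the first half (measures 1–12) ends with a half cadence, the second (measures 13–24) with a perfect authentic cadence — a large antecedent–consequent pair, i.e. a double period.
Phrase 3 begins with different material from phrase 1, making it contrasting.

contrasting double period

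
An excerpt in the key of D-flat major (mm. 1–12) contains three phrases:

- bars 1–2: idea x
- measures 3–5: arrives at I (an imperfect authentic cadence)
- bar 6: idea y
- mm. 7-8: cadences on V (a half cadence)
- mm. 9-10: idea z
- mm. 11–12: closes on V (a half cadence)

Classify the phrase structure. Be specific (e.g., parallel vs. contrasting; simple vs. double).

The final phrase closes with a half cadence, which is not stronger than the preceding half cadence; the 3 phrases lack an overall antecedent–consequent design and so form a phrase group.

phrase group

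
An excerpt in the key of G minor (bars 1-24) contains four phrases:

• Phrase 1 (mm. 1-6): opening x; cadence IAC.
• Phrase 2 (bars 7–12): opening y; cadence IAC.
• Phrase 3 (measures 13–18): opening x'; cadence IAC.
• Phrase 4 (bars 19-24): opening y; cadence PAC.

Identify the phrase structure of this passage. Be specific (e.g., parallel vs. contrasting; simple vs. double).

parallel double period

Four phrases in two halves: the first half (bars 1–12) ends with an imperfect authentic cadence, the second (mm. 13-24) with a perfect authentic cadence — a large antecedent–consequent pair, i.e. a double period.
Phrase 3 begins with the same material as phrase 1, making it parallel.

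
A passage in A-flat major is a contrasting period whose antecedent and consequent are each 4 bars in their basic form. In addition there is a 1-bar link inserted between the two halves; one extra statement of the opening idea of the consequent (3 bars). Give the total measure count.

Basic contrasting period: 4 + 4 = 8 bars.
8 (basic form) + 1 (link) + 3 (extra statement) = 12.

12 measures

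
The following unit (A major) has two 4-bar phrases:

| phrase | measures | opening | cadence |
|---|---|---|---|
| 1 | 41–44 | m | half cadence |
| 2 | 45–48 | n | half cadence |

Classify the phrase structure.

phrase group

The second phrase closes with a half cadence, which is not stronger than the first phrase's half cadence; without a weak→strong cadential pair there is no antecedent–consequent relationship, so this is a phrase group rather than a period.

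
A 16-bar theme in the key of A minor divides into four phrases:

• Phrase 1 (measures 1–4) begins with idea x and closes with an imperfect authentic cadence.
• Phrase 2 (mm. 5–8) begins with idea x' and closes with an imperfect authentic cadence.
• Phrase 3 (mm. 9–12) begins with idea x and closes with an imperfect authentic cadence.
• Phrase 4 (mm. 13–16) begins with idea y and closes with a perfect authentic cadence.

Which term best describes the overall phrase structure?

Four phrases in two halves: the first half (mm. 1–8) ends with an imperfect authentic cadence, the second (bars 9-16) with a perfect authentic cadence — a large antecedent–consequent pair, i.e. a double period.
Phrase 3 begins with the same material as phrase 1, making it parallel.

parallel double period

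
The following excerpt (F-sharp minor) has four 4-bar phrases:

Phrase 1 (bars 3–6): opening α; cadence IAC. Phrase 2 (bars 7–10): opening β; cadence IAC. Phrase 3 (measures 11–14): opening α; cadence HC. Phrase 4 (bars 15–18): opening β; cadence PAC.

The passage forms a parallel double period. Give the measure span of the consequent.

measures 11–18

In a double period the first pair of phrases (ending imperfect authentic cadence) is the large antecedent and the second pair (ending perfect authentic cadence) is the large consequent; the consequent is measures 11–18.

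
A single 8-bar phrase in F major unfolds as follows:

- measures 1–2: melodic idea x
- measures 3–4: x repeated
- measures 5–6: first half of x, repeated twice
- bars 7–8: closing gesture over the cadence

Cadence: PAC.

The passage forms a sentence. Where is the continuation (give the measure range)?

measures 5–8

After the presentation (measures 1-4), the continuation covers the fragmentation through the cadence: measures 5-8.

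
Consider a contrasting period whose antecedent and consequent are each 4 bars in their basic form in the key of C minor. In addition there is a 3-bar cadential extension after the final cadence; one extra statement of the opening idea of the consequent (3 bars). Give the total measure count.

14 measures

Basic contrasting period: 4 + 4 = 8 bars.
8 (basic form) + 3 (cadential extension) + 3 (extra statement) = 14.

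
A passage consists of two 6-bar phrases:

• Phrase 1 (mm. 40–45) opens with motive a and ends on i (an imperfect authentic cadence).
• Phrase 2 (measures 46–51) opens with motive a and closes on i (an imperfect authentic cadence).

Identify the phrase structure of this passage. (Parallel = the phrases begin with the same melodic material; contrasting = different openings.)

Both phrases have the same opening (a) and the same cadence (imperfect authentic cadence): the second is a restatement, not a consequent, so this is a repeated phrase rather than a period.

repeated phrase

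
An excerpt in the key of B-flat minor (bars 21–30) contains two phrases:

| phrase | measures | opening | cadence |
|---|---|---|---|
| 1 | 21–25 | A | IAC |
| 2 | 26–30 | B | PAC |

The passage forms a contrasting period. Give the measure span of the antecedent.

measures 21–25

The phrase ending with the weaker cadence (imperfect authentic cadence) is the antecedent; the one ending more conclusively (perfect authentic cadence) is the consequent. The antecedent is measures 21–25.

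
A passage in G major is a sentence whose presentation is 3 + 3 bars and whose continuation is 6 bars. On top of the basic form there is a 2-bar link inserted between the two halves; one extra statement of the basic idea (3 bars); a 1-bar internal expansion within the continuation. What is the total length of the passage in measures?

18 measures

Basic sentence: 3 + 3 + 6 = 12 bars.
12 (basic form) + 2 (link) + 3 (extra statement) + 1 (internal expansion) = 18.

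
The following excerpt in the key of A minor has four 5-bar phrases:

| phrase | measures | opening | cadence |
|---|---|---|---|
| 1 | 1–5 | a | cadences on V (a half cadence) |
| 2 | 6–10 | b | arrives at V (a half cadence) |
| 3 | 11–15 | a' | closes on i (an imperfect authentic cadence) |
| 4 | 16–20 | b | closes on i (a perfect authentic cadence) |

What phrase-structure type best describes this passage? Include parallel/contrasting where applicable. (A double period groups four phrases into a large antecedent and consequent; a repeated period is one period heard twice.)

Four phrases in two halves: the first half (mm. 1–10) ends with a half cadence, the second (mm. 11-20) with a perfect authentic cadence — a large antecedent–consequent pair, i.e. a double period.
Phrase 3 begins with the same material as phrase 1, making it parallel.

parallel double period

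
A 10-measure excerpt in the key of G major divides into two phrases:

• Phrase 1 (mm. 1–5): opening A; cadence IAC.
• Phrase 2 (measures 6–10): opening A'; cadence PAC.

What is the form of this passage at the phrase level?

Phrase 1 ends with an imperfect authentic cadence (weaker) and phrase 2 with a perfect authentic cadence (stronger): antecedent + consequent = a period.
The two phrases open with the same material (A / A'), so the period is parallel.

parallel period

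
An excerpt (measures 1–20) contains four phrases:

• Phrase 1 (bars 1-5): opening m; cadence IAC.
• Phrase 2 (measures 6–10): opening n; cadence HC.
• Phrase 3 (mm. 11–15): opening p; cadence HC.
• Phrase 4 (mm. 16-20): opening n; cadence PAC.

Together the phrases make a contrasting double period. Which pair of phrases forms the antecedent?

In a double period the first pair of phrases (ending half cadence) is the large antecedent and the second pair (ending perfect authentic cadence) is the large consequent; the antecedent is phrases 1 and 2.

phrases 1 and 2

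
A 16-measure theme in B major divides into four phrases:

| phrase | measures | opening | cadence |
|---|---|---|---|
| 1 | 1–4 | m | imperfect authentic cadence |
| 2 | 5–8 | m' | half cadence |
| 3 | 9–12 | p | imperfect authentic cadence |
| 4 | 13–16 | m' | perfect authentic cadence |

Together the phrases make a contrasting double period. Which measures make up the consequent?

measures 9–16

In a double period the first pair of phrases (ending half cadence) is the large antecedent and the second pair (ending perfect authentic cadence) is the large consequent; the consequent is measures 9–16.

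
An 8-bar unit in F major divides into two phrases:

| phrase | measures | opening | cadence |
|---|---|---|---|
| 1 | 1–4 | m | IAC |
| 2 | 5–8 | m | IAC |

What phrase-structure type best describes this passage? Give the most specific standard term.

Both phrases have the same opening (m) and the same cadence (imperfect authentic cadence): the second is a restatement, not a consequent, so this is a repeated phrase rather than a period.

repeated phrase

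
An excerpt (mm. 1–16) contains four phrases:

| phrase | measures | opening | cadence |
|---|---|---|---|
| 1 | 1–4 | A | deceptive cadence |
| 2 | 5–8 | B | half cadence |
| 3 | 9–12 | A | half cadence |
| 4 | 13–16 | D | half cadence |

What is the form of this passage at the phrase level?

Phrase 4 ends with a half cadence, no stronger than phrase 2's half cadence, so the four phrases do not form a double period; nor do phrases 3–4 duplicate 1–2, so it is not a repeated period. With no phrase reaching a conclusive cadence, the passage is a phrase group.

phrase group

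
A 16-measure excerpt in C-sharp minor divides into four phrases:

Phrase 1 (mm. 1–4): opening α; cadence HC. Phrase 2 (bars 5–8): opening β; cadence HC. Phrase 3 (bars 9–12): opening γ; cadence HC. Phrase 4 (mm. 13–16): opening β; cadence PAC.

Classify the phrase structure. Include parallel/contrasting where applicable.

contrasting double period

Four phrases in two halves: the first half (measures 1-8) ends with a half cadence, the second (measures 9-16) with a perfect authentic cadence — a large antecedent–consequent pair, i.e. a double period.
Phrase 3 begins with different material from phrase 1, making it contrasting.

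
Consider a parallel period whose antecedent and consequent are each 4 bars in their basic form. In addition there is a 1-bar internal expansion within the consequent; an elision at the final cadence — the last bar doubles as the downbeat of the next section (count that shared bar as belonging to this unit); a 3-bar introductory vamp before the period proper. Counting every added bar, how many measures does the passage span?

Basic parallel period: 4 + 4 = 8 bars.
8 (basic form) + 1 (internal expansion) + 3 (introduction) = 12.
The elision shares a bar with the next section but does not change this unit's count.

12 measures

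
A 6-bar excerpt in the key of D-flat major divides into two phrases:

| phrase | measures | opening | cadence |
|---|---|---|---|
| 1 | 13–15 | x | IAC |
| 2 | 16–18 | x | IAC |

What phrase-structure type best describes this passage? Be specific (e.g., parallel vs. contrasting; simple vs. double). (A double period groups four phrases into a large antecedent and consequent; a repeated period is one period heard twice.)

Both phrases have the same opening (x) and the same cadence (imperfect authentic cadence): the second is a restatement, not a consequent, so this is a repeated phrase rather than a period.

repeated phrase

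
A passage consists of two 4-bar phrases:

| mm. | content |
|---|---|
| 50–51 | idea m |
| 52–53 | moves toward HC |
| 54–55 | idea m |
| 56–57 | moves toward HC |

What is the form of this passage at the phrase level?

repeated phrase

Both phrases have the same opening (m) and the same cadence (half cadence): the second is a restatement, not a consequent, so this is a repeated phrase rather than a period.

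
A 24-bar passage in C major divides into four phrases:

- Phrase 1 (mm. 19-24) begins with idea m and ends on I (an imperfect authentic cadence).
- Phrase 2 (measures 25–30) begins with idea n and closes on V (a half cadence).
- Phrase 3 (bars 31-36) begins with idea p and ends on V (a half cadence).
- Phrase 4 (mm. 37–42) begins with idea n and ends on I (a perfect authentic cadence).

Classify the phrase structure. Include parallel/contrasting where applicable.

contrasting double period

Four phrases in two halves: the first half (mm. 19–30) ends with a half cadence, the second (bars 31-42) with a perfect authentic cadence — a large antecedent–consequent pair, i.e. a double period.
Phrase 3 begins with different material from phrase 1, making it contrasting.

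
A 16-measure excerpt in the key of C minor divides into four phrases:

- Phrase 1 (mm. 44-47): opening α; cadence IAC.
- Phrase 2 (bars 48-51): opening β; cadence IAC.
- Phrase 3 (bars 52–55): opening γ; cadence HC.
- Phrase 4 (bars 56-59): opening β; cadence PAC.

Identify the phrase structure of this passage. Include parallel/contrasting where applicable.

Four phrases in two halves: the first half (mm. 44–51) ends with an imperfect authentic cadence, the second (mm. 52-59) with a perfect authentic cadence — a large antecedent–consequent pair, i.e. a double period.
Phrase 3 begins with different material from phrase 1, making it contrasting.

contrasting double period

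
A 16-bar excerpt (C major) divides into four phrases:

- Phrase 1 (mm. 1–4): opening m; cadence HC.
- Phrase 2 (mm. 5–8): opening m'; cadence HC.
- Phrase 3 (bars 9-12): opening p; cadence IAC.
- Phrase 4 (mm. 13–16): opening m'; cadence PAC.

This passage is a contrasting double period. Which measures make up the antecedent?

In a double period the four phrases pair into a large antecedent (phrases 1–2, ending half cadence) and a large consequent (phrases 3–4, ending perfect authentic cadence). The antecedent spans mm. 1–8.

measures 1–8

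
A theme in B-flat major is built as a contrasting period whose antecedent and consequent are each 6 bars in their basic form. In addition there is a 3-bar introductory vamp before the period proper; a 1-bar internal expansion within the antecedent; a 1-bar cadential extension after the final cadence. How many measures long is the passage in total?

Basic contrasting period: 6 + 6 = 12 bars.
12 (basic form) + 3 (introduction) + 1 (internal expansion) + 1 (cadential extension) = 17.

17 measures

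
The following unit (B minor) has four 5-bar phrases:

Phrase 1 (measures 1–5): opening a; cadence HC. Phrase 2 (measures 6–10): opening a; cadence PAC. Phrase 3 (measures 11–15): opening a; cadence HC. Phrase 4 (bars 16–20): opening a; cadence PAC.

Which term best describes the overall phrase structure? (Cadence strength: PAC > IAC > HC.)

repeated period

The cadence pattern HC–PAC–HC–PAC is weak–strong twice, and phrases 3–4 restate phrases 1–2: a period heard twice, not a double period (which would end weakly at phrase 2).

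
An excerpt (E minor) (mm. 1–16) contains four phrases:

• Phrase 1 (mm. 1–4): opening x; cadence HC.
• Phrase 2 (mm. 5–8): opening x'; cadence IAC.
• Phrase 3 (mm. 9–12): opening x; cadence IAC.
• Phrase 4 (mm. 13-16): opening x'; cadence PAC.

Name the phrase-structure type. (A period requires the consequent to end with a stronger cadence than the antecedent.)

Four phrases in two halves: the first half (mm. 1–8) ends with an imperfect authentic cadence, the second (measures 9–16) with a perfect authentic cadence — a large antecedent–consequent pair, i.e. a double period.
Phrase 3 begins with the same material as phrase 1, making it parallel.

parallel double period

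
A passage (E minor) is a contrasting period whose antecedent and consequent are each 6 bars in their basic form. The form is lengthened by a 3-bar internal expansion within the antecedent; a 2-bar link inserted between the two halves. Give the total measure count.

Basic contrasting period: 6 + 6 = 12 bars.
12 (basic form) + 3 (internal expansion) + 2 (link) = 17.

17 measures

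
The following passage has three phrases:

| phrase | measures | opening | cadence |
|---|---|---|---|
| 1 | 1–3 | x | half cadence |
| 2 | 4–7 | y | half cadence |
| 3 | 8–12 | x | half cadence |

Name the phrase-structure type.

The final phrase closes with a half cadence, which is not stronger than the preceding half cadence; the 3 phrases lack an overall antecedent–consequent design and so form a phrase group.

phrase group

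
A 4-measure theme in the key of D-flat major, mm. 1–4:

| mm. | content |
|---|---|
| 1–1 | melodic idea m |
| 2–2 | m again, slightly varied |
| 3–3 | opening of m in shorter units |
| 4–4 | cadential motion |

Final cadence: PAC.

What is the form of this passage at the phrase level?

sentence

Basic idea (m. 1) + its repetition (bar 2) form the presentation; fragmentation and cadence (mm. 3–4) form the continuation — the 4-bar whole is a sentence.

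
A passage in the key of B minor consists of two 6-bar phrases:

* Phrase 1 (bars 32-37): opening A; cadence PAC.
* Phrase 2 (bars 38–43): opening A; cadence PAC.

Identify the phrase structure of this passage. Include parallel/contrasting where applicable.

repeated phrase

Both phrases have the same opening (A) and the same cadence (perfect authentic cadence): the second is a restatement, not a consequent, so this is a repeated phrase rather than a period.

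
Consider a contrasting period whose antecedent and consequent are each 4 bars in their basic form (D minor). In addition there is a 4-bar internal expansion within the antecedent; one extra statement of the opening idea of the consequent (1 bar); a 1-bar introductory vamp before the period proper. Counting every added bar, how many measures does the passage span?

Basic contrasting period: 4 + 4 = 8 bars.
8 (basic form) + 4 (internal expansion) + 1 (extra statement) + 1 (introduction) = 14.

14 measures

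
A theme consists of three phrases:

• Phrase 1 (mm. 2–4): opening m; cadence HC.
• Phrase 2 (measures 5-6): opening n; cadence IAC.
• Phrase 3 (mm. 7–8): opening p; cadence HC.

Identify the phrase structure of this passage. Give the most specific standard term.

The final phrase closes with a half cadence, which is not stronger than the preceding imperfect authentic cadence; the 3 phrases lack an overall antecedent–consequent design and so form a phrase group.

phrase group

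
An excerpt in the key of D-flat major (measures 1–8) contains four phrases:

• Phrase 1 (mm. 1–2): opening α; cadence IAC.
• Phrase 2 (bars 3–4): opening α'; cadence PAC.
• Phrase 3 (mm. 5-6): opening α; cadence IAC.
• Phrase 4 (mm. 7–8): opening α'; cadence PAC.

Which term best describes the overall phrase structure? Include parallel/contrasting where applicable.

repeated period

The cadence pattern IAC–PAC–IAC–PAC is weak–strong twice, and phrases 3–4 restate phrases 1–2: a period heard twice, not a double period (which would end weakly at phrase 2).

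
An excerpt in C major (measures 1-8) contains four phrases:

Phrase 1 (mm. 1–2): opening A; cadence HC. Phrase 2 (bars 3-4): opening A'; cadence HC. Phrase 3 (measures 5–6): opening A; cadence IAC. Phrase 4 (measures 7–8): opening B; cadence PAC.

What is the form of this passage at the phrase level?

parallel double period

Four phrases in two halves: the first half (bars 1-4) ends with a half cadence, the second (mm. 5–8) with a perfect authentic cadence — a large antecedent–consequent pair, i.e. a double period.
Phrase 3 begins with the same material as phrase 1, making it parallel.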